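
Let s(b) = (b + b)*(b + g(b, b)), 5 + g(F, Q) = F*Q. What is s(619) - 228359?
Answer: 474885091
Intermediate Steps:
g(F, Q) = -5 + F*Q
s(b) = 2*b*(-5 + b + b²) (s(b) = (b + b)*(b + (-5 + b*b)) = (2*b)*(b + (-5 + b²)) = (2*b)*(-5 + b + b²) = 2*b*(-5 + b + b²))
s(619) - 228359 = 2*619*(-5 + 619 + 619²) - 228359 = 2*619*(-5 + 619 + 383161) - 228359 = 2*619*383775 - 228359 = 475113450 - 228359 = 474885091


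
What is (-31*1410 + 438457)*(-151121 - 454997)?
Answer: -239263262146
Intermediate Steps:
(-31*1410 + 438457)*(-151121 - 454997) = (-43710 + 438457)*(-606118) = 394747*(-606118) = -239263262146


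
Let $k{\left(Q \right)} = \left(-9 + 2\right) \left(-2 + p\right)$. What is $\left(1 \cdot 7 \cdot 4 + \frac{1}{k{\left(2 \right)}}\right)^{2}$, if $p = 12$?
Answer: $\frac{3837681}{4900} \approx 783.2$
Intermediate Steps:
$k{\left(Q \right)} = -70$ ($k{\left(Q \right)} = \left(-9 + 2\right) \left(-2 + 12\right) = \left(-7\right) 10 = -70$)
$\left(1 \cdot 7 \cdot 4 + \frac{1}{k{\left(2 \right)}}\right)^{2} = \left(1 \cdot 7 \cdot 4 + \frac{1}{-70}\right)^{2} = \left(7 \cdot 4 - \frac{1}{70}\right)^{2} = \left(28 - \frac{1}{70}\right)^{2} = \left(\frac{1959}{70}\right)^{2} = \frac{3837681}{4900}$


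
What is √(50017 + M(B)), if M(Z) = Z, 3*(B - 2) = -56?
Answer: √450003/3 ≈ 223.61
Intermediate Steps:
B = -50/3 (B = 2 + (⅓)*(-56) = 2 - 56/3 = -50/3 ≈ -16.667)
√(50017 + M(B)) = √(50017 - 50/3) = √(150001/3) = √450003/3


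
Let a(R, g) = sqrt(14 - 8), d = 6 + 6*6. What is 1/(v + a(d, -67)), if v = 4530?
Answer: 755/3420149 - sqrt(6)/20520894 ≈ 0.00022063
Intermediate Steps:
d = 42 (d = 6 + 36 = 42)
a(R, g) = sqrt(6)
1/(v + a(d, -67)) = 1/(4530 + sqrt(6))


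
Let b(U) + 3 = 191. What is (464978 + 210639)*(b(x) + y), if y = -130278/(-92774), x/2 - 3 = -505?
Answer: 5935900022215/46387 ≈ 1.2796e+8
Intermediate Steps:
x = -1004 (x = 6 + 2*(-505) = 6 - 1010 = -1004)
b(U) = 188 (b(U) = -3 + 191 = 188)
y = 65139/46387 (y = -130278*(-1/92774) = 65139/46387 ≈ 1.4043)
(464978 + 210639)*(b(x) + y) = (464978 + 210639)*(188 + 65139/46387) = 675617*(8785895/46387) = 5935900022215/46387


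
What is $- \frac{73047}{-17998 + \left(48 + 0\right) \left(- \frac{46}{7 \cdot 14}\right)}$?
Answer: $\frac{3579303}{883006} \approx 4.0535$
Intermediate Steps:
$- \frac{73047}{-17998 + \left(48 + 0\right) \left(- \frac{46}{7 \cdot 14}\right)} = - \frac{73047}{-17998 + 48 \left(- \frac{46}{98}\right)} = - \frac{73047}{-17998 + 48 \left(\left(-46\right) \frac{1}{98}\right)} = - \frac{73047}{-17998 + 48 \left(- \frac{23}{49}\right)} = - \frac{73047}{-17998 - \frac{1104}{49}} = - \frac{73047}{- \frac{883006}{49}} = \left(-73047\right) \left(- \frac{49}{883006}\right) = \frac{3579303}{883006}$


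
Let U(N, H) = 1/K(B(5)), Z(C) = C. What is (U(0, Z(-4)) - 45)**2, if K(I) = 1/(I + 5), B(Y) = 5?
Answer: 1225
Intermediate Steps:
K(I) = 1/(5 + I)
U(N, H) = 10 (U(N, H) = 1/(1/(5 + 5)) = 1/(1/10) = 10)
(U(0, Z(-4)) - 45)**2 = (10 - 45)**2 = (-35)**2 = 1225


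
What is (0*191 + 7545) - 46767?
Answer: -39222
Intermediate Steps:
(0*191 + 7545) - 46767 = (0 + 7545) - 46767 = 7545 - 46767 = -39222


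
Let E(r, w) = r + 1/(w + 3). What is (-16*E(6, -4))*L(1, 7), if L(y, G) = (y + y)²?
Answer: -320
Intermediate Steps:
E(r, w) = r + 1/(3 + w)
L(y, G) = 4*y² (L(y, G) = (2*y)² = 4*y²)
(-16*E(6, -4))*L(1, 7) = (-16*(1 + 3*6 + 6*(-4))/(3 - 4))*(4*1²) = (-16*(1 + 18 - 24)/(-1))*(4*1) = -(-16)*(-5)*4 = -16*5*4 = -80*4 = -320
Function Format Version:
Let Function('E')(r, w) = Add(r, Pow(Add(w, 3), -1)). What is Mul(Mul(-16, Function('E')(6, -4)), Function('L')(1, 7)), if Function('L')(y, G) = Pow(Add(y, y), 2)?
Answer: -320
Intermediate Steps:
Function('E')(r, w) = Add(r, Pow(Add(3, w), -1))
Function('L')(y, G) = Mul(4, Pow(y, 2)) (Function('L')(y, G) = Pow(Mul(2, y), 2) = Mul(4, Pow(y, 2)))
Mul(Mul(-16, Function('E')(6, -4)), Function('L')(1, 7)) = Mul(Mul(-16, Mul(Pow(Add(3, -4), -1), Add(1, Mul(3, 6), Mul(6, -4)))), Mul(4, Pow(1, 2))) = Mul(Mul(-16, Mul(Pow(-1, -1), Add(1, 18, -24))), Mul(4, 1)) = Mul(Mul(-16, Mul(-1, -5)), 4) = Mul(Mul(-16, 5), 4) = Mul(-80, 4) = -320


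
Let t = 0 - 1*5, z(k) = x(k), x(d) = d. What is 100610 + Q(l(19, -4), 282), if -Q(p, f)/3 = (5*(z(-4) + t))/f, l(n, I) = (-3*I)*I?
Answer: 9457385/94 ≈ 1.0061e+5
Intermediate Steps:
z(k) = k
t = -5 (t = 0 - 5 = -5)
l(n, I) = -3*I**2
Q(p, f) = 135/f (Q(p, f) = -3*5*(-4 - 5)/f = -3*5*(-9)/f = -(-135)/f = 135/f)
100610 + Q(l(19, -4), 282) = 100610 + 135/282 = 100610 + 135*(1/282) = 100610 + 45/94 = 9457385/94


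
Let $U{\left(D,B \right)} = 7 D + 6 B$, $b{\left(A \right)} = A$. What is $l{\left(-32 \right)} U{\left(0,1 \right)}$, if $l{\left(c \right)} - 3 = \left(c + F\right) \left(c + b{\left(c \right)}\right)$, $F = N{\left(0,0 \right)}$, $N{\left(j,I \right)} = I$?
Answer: $12306$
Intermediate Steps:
$U{\left(D,B \right)} = 6 B + 7 D$
$F = 0$
$l{\left(c \right)} = 3 + 2 c^{2}$ ($l{\left(c \right)} = 3 + \left(c + 0\right) \left(c + c\right) = 3 + c 2 c = 3 + 2 c^{2}$)
$l{\left(-32 \right)} U{\left(0,1 \right)} = \left(3 + 2 \left(-32\right)^{2}\right) \left(6 \cdot 1 + 7 \cdot 0\right) = \left(3 + 2 \cdot 1024\right) \left(6 + 0\right) = \left(3 + 2048\right) 6 = 2051 \cdot 6 = 12306$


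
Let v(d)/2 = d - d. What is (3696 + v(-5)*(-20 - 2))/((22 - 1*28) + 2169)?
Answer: 176/103 ≈ 1.7087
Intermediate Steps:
v(d) = 0 (v(d) = 2*(d - d) = 2*0 = 0)
(3696 + v(-5)*(-20 - 2))/((22 - 1*28) + 2169) = (3696 + 0*(-20 - 2))/((22 - 1*28) + 2169) = (3696 + 0*(-22))/((22 - 28) + 2169) = (3696 + 0)/(-6 + 2169) = 3696/2163 = 3696*(1/2163) = 176/103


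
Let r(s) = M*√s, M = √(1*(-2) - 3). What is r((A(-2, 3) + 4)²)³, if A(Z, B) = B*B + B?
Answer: -20480*I*√5 ≈ -45795.0*I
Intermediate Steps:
A(Z, B) = B + B² (A(Z, B) = B² + B = B + B²)
M = I*√5 (M = √(-2 - 3) = √(-5) = I*√5 ≈ 2.2361*I)
r(s) = I*√5*√s (r(s) = (I*√5)*√s = I*√5*√s)
r((A(-2, 3) + 4)²)³ = (I*√5*√((3*(1 + 3) + 4)²))³ = (I*√5*√((3*4 + 4)²))³ = (I*√5*√((12 + 4)²))³ = (I*√5*√(16²))³ = (I*√5*√256)³ = (I*√5*16)³ = (16*I*√5)³ = -20480*I*√5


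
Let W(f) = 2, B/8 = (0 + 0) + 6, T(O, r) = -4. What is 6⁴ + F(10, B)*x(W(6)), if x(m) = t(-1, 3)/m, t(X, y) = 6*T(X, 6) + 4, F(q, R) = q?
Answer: 1196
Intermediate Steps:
B = 48 (B = 8*((0 + 0) + 6) = 8*(0 + 6) = 8*6 = 48)
t(X, y) = -20 (t(X, y) = 6*(-4) + 4 = -24 + 4 = -20)
x(m) = -20/m
6⁴ + F(10, B)*x(W(6)) = 6⁴ + 10*(-20/2) = 1296 + 10*(-20*½) = 1296 + 10*(-10) = 1296 - 100 = 1196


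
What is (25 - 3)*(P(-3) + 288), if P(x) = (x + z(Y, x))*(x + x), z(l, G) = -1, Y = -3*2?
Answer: 6864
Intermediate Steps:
Y = -6
P(x) = 2*x*(-1 + x) (P(x) = (x - 1)*(x + x) = (-1 + x)*(2*x) = 2*x*(-1 + x))
(25 - 3)*(P(-3) + 288) = (25 - 3)*(2*(-3)*(-1 - 3) + 288) = 22*(2*(-3)*(-4) + 288) = 22*(24 + 288) = 22*312 = 6864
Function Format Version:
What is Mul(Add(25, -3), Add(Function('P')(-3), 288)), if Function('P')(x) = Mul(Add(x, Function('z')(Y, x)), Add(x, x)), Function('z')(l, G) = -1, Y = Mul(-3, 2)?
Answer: 6864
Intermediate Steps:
Y = -6
Function('P')(x) = Mul(2, x, Add(-1, x)) (Function('P')(x) = Mul(Add(x, -1), Add(x, x)) = Mul(Add(-1, x), Mul(2, x)) = Mul(2, x, Add(-1, x)))
Mul(Add(25, -3), Add(Function('P')(-3), 288)) = Mul(Add(25, -3), Add(Mul(2, -3, Add(-1, -3)), 288)) = Mul(22, Add(Mul(2, -3, -4), 288)) = Mul(22, Add(24, 288)) = Mul(22, 312) = 6864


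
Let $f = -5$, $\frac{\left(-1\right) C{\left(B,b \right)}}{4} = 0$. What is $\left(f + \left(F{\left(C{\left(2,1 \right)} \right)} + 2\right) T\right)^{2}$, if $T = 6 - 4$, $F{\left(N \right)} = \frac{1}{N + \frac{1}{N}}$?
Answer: $1$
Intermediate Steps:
$C{\left(B,b \right)} = 0$ ($C{\left(B,b \right)} = \left(-4\right) 0 = 0$)
$T = 2$ ($T = 6 - 4 = 2$)
$\left(f + \left(F{\left(C{\left(2,1 \right)} \right)} + 2\right) T\right)^{2} = \left(-5 + \left(\frac{0}{1 + 0^{2}} + 2\right) 2\right)^{2} = \left(-5 + \left(\frac{0}{1 + 0} + 2\right) 2\right)^{2} = \left(-5 + \left(\frac{0}{1} + 2\right) 2\right)^{2} = \left(-5 + \left(0 \cdot 1 + 2\right) 2\right)^{2} = \left(-5 + \left(0 + 2\right) 2\right)^{2} = \left(-5 + 2 \cdot 2\right)^{2} = \left(-5 + 4\right)^{2} = \left(-1\right)^{2} = 1$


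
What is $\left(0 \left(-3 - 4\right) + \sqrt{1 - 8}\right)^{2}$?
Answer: $-7$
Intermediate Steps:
$\left(0 \left(-3 - 4\right) + \sqrt{1 - 8}\right)^{2} = \left(0 \left(-7\right) + \sqrt{-7}\right)^{2} = \left(0 + i \sqrt{7}\right)^{2} = \left(i \sqrt{7}\right)^{2} = -7$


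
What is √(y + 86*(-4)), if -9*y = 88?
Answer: 4*I*√199/3 ≈ 18.809*I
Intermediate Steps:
y = -88/9 (y = -⅑*88 = -88/9 ≈ -9.7778)
√(y + 86*(-4)) = √(-88/9 + 86*(-4)) = √(-88/9 - 344) = √(-3184/9) = 4*I*√199/3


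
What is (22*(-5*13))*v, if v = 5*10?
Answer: -71500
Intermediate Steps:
v = 50
(22*(-5*13))*v = (22*(-5*13))*50 = (22*(-65))*50 = -1430*50 = -71500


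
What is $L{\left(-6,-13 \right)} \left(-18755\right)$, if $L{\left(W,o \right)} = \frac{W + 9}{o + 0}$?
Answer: $\frac{56265}{13} \approx 4328.1$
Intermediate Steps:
$L{\left(W,o \right)} = \frac{9 + W}{o}$
$L{\left(-6,-13 \right)} \left(-18755\right) = \frac{9 - 6}{-13} \left(-18755\right) = \left(- \frac{1}{13}\right) 3 \left(-18755\right) = \left(- \frac{3}{13}\right) \left(-18755\right) = \frac{56265}{13}$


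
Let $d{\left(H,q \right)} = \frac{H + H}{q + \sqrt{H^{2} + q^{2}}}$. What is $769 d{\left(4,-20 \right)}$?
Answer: $7690 + 1538 \sqrt{26} \approx 15532.0$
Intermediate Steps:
$d{\left(H,q \right)} = \frac{2 H}{q + \sqrt{H^{2} + q^{2}}}$
$769 d{\left(4,-20 \right)} = 769 \cdot 2 \cdot 4 \frac{1}{-20 + \sqrt{4^{2} + \left(-20\right)^{2}}} = 769 \cdot 2 \cdot 4 \frac{1}{-20 + \sqrt{16 + 400}} = 769 \cdot 2 \cdot 4 \frac{1}{-20 + \sqrt{416}} = 769 \cdot 2 \cdot 4 \frac{1}{-20 + 4 \sqrt{26}} = 769 \frac{8}{-20 + 4 \sqrt{26}} = \frac{6152}{-20 + 4 \sqrt{26}}$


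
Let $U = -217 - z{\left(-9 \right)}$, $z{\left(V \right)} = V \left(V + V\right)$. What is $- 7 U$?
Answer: $2653$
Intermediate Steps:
$z{\left(V \right)} = 2 V^{2}$ ($z{\left(V \right)} = V 2 V = 2 V^{2}$)
$U = -379$ ($U = -217 - 2 \left(-9\right)^{2} = -217 - 2 \cdot 81 = -217 - 162 = -379$)
$- 7 U = \left(-7\right) \left(-379\right) = 2653$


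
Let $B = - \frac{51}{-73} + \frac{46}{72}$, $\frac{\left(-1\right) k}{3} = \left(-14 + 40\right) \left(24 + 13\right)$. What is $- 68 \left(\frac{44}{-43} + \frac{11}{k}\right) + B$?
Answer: $\frac{3868880033}{54354924} \approx 71.178$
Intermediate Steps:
$k = -2886$ ($k = - 3 \left(-14 + 40\right) \left(24 + 13\right) = - 3 \cdot 26 \cdot 37 = \left(-3\right) 962 = -2886$)
$B = \frac{3515}{2628}$ ($B = \left(-51\right) \left(- \frac{1}{73}\right) + 46 \cdot \frac{1}{72} = \frac{51}{73} + \frac{23}{36} = \frac{3515}{2628} \approx 1.3375$)
$- 68 \left(\frac{44}{-43} + \frac{11}{k}\right) + B = - 68 \left(\frac{44}{-43} + \frac{11}{-2886}\right) + \frac{3515}{2628} = - 68 \left(44 \left(- \frac{1}{43}\right) + 11 \left(- \frac{1}{2886}\right)\right) + \frac{3515}{2628} = - 68 \left(- \frac{44}{43} - \frac{11}{2886}\right) + \frac{3515}{2628} = \left(-68\right) \left(- \frac{127457}{124098}\right) + \frac{3515}{2628} = \frac{4333538}{62049} + \frac{3515}{2628} = \frac{3868880033}{54354924}$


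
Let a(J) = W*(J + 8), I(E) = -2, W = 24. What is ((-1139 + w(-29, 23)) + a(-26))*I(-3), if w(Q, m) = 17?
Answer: 3108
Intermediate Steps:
a(J) = 192 + 24*J (a(J) = 24*(J + 8) = 24*(8 + J) = 192 + 24*J)
((-1139 + w(-29, 23)) + a(-26))*I(-3) = ((-1139 + 17) + (192 + 24*(-26)))*(-2) = (-1122 + (192 - 624))*(-2) = (-1122 - 432)*(-2) = -1554*(-2) = 3108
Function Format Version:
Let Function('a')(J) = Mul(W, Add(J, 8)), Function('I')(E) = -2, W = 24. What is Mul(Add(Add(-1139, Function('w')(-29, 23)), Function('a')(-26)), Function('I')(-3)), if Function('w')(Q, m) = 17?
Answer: 3108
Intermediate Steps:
Function('a')(J) = Add(192, Mul(24, J)) (Function('a')(J) = Mul(24, Add(J, 8)) = Mul(24, Add(8, J)) = Add(192, Mul(24, J)))
Mul(Add(Add(-1139, Function('w')(-29, 23)), Function('a')(-26)), Function('I')(-3)) = Mul(Add(Add(-1139, 17), Add(192, Mul(24, -26))), -2) = Mul(Add(-1122, Add(192, -624)), -2) = Mul(Add(-1122, -432), -2) = Mul(-1554, -2) = 3108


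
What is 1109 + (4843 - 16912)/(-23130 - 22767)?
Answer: 16970614/15299 ≈ 1109.3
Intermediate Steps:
1109 + (4843 - 16912)/(-23130 - 22767) = 1109 - 12069/(-45897) = 1109 - 12069*(-1/45897) = 1109 + 4023/15299 = 16970614/15299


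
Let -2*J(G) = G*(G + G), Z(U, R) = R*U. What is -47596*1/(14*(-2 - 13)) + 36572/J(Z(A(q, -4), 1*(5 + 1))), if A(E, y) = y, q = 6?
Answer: 822299/5040 ≈ 163.15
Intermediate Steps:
J(G) = -G² (J(G) = -G*(G + G)/2 = -G*2*G/2 = -G²)
-47596*1/(14*(-2 - 13)) + 36572/J(Z(A(q, -4), 1*(5 + 1))) = -47596*1/(14*(-2 - 13)) + 36572/((-((1*(5 + 1))*(-4))²)) = -47596/(14*(-15)) + 36572/((-((1*6)*(-4))²)) = -47596/(-210) + 36572/((-(6*(-4))²)) = -47596*(-1/210) + 36572/((-1*(-24)²)) = 23798/105 + 36572/((-1*576)) = 23798/105 + 36572/(-576) = 23798/105 + 36572*(-1/576) = 23798/105 - 9143/144 = 822299/5040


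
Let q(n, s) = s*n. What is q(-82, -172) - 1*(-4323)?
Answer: 18427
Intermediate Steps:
q(n, s) = n*s
q(-82, -172) - 1*(-4323) = -82*(-172) - 1*(-4323) = 14104 + 4323 = 18427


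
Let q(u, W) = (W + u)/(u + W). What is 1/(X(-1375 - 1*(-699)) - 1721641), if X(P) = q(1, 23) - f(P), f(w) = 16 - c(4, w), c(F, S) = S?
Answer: -1/1722332 ≈ -5.8061e-7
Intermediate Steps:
q(u, W) = 1 (q(u, W) = (W + u)/(W + u) = 1)
f(w) = 16 - w
X(P) = -15 + P (X(P) = 1 - (16 - P) = 1 + (-16 + P) = -15 + P)
1/(X(-1375 - 1*(-699)) - 1721641) = 1/((-15 + (-1375 - 1*(-699))) - 1721641) = 1/((-15 + (-1375 + 699)) - 1721641) = 1/((-15 - 676) - 1721641) = 1/(-691 - 1721641) = 1/(-1722332) = -1/1722332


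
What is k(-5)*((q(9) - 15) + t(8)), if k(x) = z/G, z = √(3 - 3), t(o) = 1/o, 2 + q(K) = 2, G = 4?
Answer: 0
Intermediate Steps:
q(K) = 0 (q(K) = -2 + 2 = 0)
z = 0 (z = √0 = 0)
k(x) = 0 (k(x) = 0/4 = 0*(¼) = 0)
k(-5)*((q(9) - 15) + t(8)) = 0*((0 - 15) + 1/8) = 0*(-15 + ⅛) = 0*(-119/8) = 0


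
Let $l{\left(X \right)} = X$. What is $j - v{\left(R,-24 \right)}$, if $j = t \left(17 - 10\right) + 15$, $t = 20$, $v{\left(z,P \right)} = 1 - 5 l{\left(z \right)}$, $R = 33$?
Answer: $319$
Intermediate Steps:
$v{\left(z,P \right)} = 1 - 5 z$
$j = 155$ ($j = 20 \left(17 - 10\right) + 15 = 20 \cdot 7 + 15 = 140 + 15 = 155$)
$j - v{\left(R,-24 \right)} = 155 - \left(1 - 165\right) = 155 - -164 = 155 + 164 = 319$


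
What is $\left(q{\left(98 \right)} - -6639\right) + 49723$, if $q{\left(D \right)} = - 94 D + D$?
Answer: $47248$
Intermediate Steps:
$q{\left(D \right)} = - 93 D$
$\left(q{\left(98 \right)} - -6639\right) + 49723 = \left(\left(-93\right) 98 - -6639\right) + 49723 = \left(-9114 + 6639\right) + 49723 = -2475 + 49723 = 47248$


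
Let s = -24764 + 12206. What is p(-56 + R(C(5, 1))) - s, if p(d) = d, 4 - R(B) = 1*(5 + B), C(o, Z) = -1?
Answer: 12502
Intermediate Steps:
R(B) = -1 - B (R(B) = 4 - (5 + B) = 4 + (-5 - B) = -1 - B)
s = -12558
p(-56 + R(C(5, 1))) - s = (-56 + (-1 - 1*(-1))) - 1*(-12558) = (-56 + (-1 + 1)) + 12558 = (-56 + 0) + 12558 = -56 + 12558 = 12502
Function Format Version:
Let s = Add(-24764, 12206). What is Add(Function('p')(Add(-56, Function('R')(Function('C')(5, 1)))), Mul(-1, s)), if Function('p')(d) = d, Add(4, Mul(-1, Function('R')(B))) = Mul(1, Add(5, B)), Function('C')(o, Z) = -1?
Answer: 12502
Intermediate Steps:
Function('R')(B) = Add(-1, Mul(-1, B)) (Function('R')(B) = Add(4, Mul(-1, Mul(1, Add(5, B)))) = Add(4, Mul(-1, Add(5, B))) = Add(4, Add(-5, Mul(-1, B))) = Add(-1, Mul(-1, B)))
s = -12558
Add(Function('p')(Add(-56, Function('R')(Function('C')(5, 1)))), Mul(-1, s)) = Add(Add(-56, Add(-1, Mul(-1, -1))), Mul(-1, -12558)) = Add(Add(-56, Add(-1, 1)), 12558) = Add(Add(-56, 0), 12558) = Add(-56, 12558) = 12502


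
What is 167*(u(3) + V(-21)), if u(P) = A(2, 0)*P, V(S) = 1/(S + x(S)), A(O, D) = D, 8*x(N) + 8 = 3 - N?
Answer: -167/19 ≈ -8.7895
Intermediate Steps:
x(N) = -5/8 - N/8 (x(N) = -1 + (3 - N)/8 = -1 + (3/8 - N/8) = -5/8 - N/8)
V(S) = 1/(-5/8 + 7*S/8) (V(S) = 1/(S + (-5/8 - S/8)) = 1/(-5/8 + 7*S/8))
u(P) = 0 (u(P) = 0*P = 0)
167*(u(3) + V(-21)) = 167*(0 + 8/(-5 + 7*(-21))) = 167*(0 + 8/(-5 - 147)) = 167*(0 + 8/(-152)) = 167*(0 + 8*(-1/152)) = 167*(0 - 1/19) = 167*(-1/19) = -167/19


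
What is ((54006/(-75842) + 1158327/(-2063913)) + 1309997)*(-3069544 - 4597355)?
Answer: -13790688007998496428825/1373081489 ≈ -1.0044e+13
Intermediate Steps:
((54006/(-75842) + 1158327/(-2063913)) + 1309997)*(-3069544 - 4597355) = ((54006*(-1/75842) + 1158327*(-1/2063913)) + 1309997)*(-7666899) = ((-27003/37921 - 386109/687971) + 1309997)*(-7666899) = (-33218920302/26088548291 + 1309997)*(-7666899) = (34175886776644825/26088548291)*(-7666899) = -13790688007998496428825/1373081489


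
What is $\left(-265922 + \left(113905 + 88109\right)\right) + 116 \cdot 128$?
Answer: $-49060$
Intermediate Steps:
$\left(-265922 + \left(113905 + 88109\right)\right) + 116 \cdot 128 = \left(-265922 + 202014\right) + 14848 = -63908 + 14848 = -49060$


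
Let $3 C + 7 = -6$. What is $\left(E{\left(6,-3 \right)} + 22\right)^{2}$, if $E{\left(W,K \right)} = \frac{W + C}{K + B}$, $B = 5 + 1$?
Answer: $\frac{41209}{81} \approx 508.75$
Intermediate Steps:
$C = - \frac{13}{3}$ ($C = - \frac{7}{3} + \frac{1}{3} \left(-6\right) = - \frac{7}{3} - 2 = - \frac{13}{3} \approx -4.3333$)
$B = 6$
$E{\left(W,K \right)} = \frac{- \frac{13}{3} + W}{6 + K}$ ($E{\left(W,K \right)} = \frac{W - \frac{13}{3}}{K + 6} = \frac{- \frac{13}{3} + W}{6 + K}$)
$\left(E{\left(6,-3 \right)} + 22\right)^{2} = \left(\frac{- \frac{13}{3} + 6}{6 - 3} + 22\right)^{2} = \left(\frac{1}{3} \cdot \frac{5}{3} + 22\right)^{2} = \left(\frac{5}{9} + 22\right)^{2} = \left(\frac{203}{9}\right)^{2} = \frac{41209}{81}$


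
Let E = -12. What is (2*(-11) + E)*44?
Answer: -1496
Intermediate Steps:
(2*(-11) + E)*44 = (2*(-11) - 12)*44 = (-22 - 12)*44 = -34*44 = -1496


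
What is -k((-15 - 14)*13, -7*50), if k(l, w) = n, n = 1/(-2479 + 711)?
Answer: 1/1768 ≈ 0.00056561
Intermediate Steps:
n = -1/1768 (n = 1/(-1768) = -1/1768 ≈ -0.00056561)
k(l, w) = -1/1768
-k((-15 - 14)*13, -7*50) = -1*(-1/1768) = 1/1768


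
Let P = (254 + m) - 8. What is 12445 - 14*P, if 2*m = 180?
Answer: 7741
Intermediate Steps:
m = 90 (m = (½)*180 = 90)
P = 336 (P = (254 + 90) - 8 = 344 - 8 = 336)
12445 - 14*P = 12445 - 14*336 = 12445 - 4704 = 7741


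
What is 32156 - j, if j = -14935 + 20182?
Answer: 26909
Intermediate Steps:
j = 5247
32156 - j = 32156 - 1*5247 = 32156 - 5247 = 26909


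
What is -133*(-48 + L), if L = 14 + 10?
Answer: 3192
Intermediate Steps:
L = 24
-133*(-48 + L) = -133*(-48 + 24) = -133*(-24) = 3192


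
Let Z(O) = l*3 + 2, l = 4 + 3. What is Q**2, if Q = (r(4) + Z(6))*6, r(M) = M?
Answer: 26244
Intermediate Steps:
l = 7
Z(O) = 23 (Z(O) = 7*3 + 2 = 21 + 2 = 23)
Q = 162 (Q = (4 + 23)*6 = 27*6 = 162)
Q**2 = 162**2 = 26244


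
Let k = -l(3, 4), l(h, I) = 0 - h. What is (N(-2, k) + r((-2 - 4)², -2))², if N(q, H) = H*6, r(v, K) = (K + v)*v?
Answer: 1542564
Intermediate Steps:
l(h, I) = -h
r(v, K) = v*(K + v)
k = 3 (k = -(-1)*3 = -1*(-3) = 3)
N(q, H) = 6*H
(N(-2, k) + r((-2 - 4)², -2))² = (6*3 + (-2 - 4)²*(-2 + (-2 - 4)²))² = (18 + (-6)²*(-2 + (-6)²))² = (18 + 36*(-2 + 36))² = (18 + 36*34)² = (18 + 1224)² = 1242² = 1542564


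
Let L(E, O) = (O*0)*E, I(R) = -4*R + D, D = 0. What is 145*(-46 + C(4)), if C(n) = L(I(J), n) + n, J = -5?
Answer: -6090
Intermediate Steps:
I(R) = -4*R (I(R) = -4*R + 0 = -4*R)
L(E, O) = 0 (L(E, O) = 0*E = 0)
C(n) = n (C(n) = 0 + n = n)
145*(-46 + C(4)) = 145*(-46 + 4) = 145*(-42) = -6090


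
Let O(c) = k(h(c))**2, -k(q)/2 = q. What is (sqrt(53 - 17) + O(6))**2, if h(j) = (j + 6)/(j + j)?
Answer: 100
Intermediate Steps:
h(j) = (6 + j)/(2*j) (h(j) = (6 + j)/((2*j)) = (6 + j)*(1/(2*j)) = (6 + j)/(2*j))
k(q) = -2*q
O(c) = (6 + c)**2/c**2 (O(c) = (-(6 + c)/c)**2 = (6 + c)**2/c**2)
(sqrt(53 - 17) + O(6))**2 = (sqrt(53 - 17) + (6 + 6)**2/6**2)**2 = (sqrt(36) + (1/36)*12**2)**2 = (6 + (1/36)*144)**2 = (6 + 4)**2 = 10**2 = 100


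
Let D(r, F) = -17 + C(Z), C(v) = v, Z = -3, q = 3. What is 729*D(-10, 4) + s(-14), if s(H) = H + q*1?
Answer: -14591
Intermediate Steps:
D(r, F) = -20 (D(r, F) = -17 - 3 = -20)
s(H) = 3 + H (s(H) = H + 3*1 = H + 3 = 3 + H)
729*D(-10, 4) + s(-14) = 729*(-20) + (3 - 14) = -14580 - 11 = -14591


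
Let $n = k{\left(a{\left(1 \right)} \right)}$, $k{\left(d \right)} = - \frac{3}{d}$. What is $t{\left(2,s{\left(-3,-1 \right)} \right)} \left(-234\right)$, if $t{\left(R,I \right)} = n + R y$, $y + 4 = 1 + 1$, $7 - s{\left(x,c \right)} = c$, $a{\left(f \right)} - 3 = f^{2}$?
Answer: $\frac{2223}{2} \approx 1111.5$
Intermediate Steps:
$a{\left(f \right)} = 3 + f^{2}$
$s{\left(x,c \right)} = 7 - c$
$y = -2$ ($y = -4 + \left(1 + 1\right) = -4 + 2 = -2$)
$n = - \frac{3}{4}$ ($n = - \frac{3}{3 + 1^{2}} = - \frac{3}{3 + 1} = - \frac{3}{4} \approx -0.75$)
$t{\left(R,I \right)} = - \frac{3}{4} - 2 R$ ($t{\left(R,I \right)} = - \frac{3}{4} + R \left(-2\right) = - \frac{3}{4} - 2 R$)
$t{\left(2,s{\left(-3,-1 \right)} \right)} \left(-234\right) = \left(- \frac{3}{4} - 4\right) \left(-234\right) = \left(- \frac{19}{4}\right) \left(-234\right) = \frac{2223}{2}$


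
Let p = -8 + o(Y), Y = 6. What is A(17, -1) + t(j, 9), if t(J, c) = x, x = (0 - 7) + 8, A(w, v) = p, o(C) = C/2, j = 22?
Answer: -4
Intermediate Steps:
o(C) = C/2 (o(C) = C*(½) = C/2)
p = -5 (p = -8 + (½)*6 = -8 + 3 = -5)
A(w, v) = -5
x = 1 (x = -7 + 8 = 1)
t(J, c) = 1
A(17, -1) + t(j, 9) = -5 + 1 = -4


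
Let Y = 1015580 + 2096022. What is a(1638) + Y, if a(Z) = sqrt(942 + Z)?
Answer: 3111602 + 2*sqrt(645) ≈ 3.1117e+6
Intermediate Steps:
Y = 3111602
a(1638) + Y = sqrt(942 + 1638) + 3111602 = sqrt(2580) + 3111602 = 2*sqrt(645) + 3111602 = 3111602 + 2*sqrt(645)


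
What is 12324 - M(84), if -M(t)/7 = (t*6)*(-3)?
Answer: 1740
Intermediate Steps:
M(t) = 126*t (M(t) = -7*t*6*(-3) = -7*6*t*(-3) = -(-126)*t = 126*t)
12324 - M(84) = 12324 - 126*84 = 12324 - 1*10584 = 12324 - 10584 = 1740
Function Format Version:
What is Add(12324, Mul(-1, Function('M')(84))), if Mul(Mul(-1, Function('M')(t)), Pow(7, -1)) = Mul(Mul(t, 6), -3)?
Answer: 1740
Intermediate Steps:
Function('M')(t) = Mul(126, t) (Function('M')(t) = Mul(-7, Mul(Mul(t, 6), -3)) = Mul(-7, Mul(Mul(6, t), -3)) = Mul(-7, Mul(-18, t)) = Mul(126, t))
Add(12324, Mul(-1, Function('M')(84))) = Add(12324, Mul(-1, Mul(126, 84))) = Add(12324, Mul(-1, 10584)) = Add(12324, -10584) = 1740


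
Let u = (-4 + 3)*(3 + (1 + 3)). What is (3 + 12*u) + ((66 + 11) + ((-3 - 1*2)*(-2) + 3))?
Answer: 9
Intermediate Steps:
u = -7 (u = -(3 + 4) = -1*7 = -7)
(3 + 12*u) + ((66 + 11) + ((-3 - 1*2)*(-2) + 3)) = (3 + 12*(-7)) + ((66 + 11) + ((-3 - 1*2)*(-2) + 3)) = (3 - 84) + (77 + ((-3 - 2)*(-2) + 3)) = -81 + (77 + (-5*(-2) + 3)) = -81 + (77 + (10 + 3)) = -81 + (77 + 13) = -81 + 90 = 9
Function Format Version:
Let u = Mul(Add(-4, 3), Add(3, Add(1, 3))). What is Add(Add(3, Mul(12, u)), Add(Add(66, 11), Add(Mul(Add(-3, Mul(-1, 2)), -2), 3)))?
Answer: 9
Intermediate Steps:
u = -7 (u = Mul(-1, Add(3, 4)) = Mul(-1, 7) = -7)
Add(Add(3, Mul(12, u)), Add(Add(66, 11), Add(Mul(Add(-3, Mul(-1, 2)), -2), 3))) = Add(Add(3, Mul(12, -7)), Add(Add(66, 11), Add(Mul(Add(-3, Mul(-1, 2)), -2), 3))) = Add(Add(3, -84), Add(77, Add(Mul(Add(-3, -2), -2), 3))) = Add(-81, Add(77, Add(Mul(-5, -2), 3))) = Add(-81, Add(77, Add(10, 3))) = Add(-81, Add(77, 13)) = Add(-81, 90) = 9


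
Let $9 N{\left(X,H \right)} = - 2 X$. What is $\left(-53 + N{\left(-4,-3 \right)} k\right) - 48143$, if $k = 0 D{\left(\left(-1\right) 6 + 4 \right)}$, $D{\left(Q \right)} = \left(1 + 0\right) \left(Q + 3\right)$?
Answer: $-48196$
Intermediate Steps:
$D{\left(Q \right)} = 3 + Q$ ($D{\left(Q \right)} = 1 \left(3 + Q\right) = 3 + Q$)
$N{\left(X,H \right)} = - \frac{2 X}{9}$ ($N{\left(X,H \right)} = \frac{\left(-2\right) X}{9} = - \frac{2 X}{9}$)
$k = 0$ ($k = 0 \left(3 + \left(\left(-1\right) 6 + 4\right)\right) = 0 \left(3 + \left(-6 + 4\right)\right) = 0 \left(3 - 2\right) = 0 \cdot 1 = 0$)
$\left(-53 + N{\left(-4,-3 \right)} k\right) - 48143 = \left(-53 + \left(- \frac{2}{9}\right) \left(-4\right) 0\right) - 48143 = \left(-53 + \frac{8}{9} \cdot 0\right) - 48143 = \left(-53 + 0\right) - 48143 = -53 - 48143 = -48196$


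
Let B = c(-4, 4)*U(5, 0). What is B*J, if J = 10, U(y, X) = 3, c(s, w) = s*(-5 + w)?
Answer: 120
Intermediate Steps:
B = 12 (B = -4*(-5 + 4)*3 = -4*(-1)*3 = 4*3 = 12)
B*J = 12*10 = 120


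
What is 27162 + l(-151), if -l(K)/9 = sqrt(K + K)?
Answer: 27162 - 9*I*sqrt(302) ≈ 27162.0 - 156.4*I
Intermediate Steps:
l(K) = -9*sqrt(2)*sqrt(K) (l(K) = -9*sqrt(K + K) = -9*sqrt(2)*sqrt(K))
27162 + l(-151) = 27162 - 9*sqrt(2)*sqrt(-151) = 27162 - 9*sqrt(2)*I*sqrt(151) = 27162 - 9*I*sqrt(302)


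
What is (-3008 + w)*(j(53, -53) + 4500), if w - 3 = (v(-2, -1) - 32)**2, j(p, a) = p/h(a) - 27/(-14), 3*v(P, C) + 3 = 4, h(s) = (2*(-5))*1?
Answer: -567204728/63 ≈ -9.0032e+6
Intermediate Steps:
h(s) = -10 (h(s) = -10*1 = -10)
v(P, C) = 1/3 (v(P, C) = -1 + (1/3)*4 = -1 + 4/3 = 1/3)
j(p, a) = 27/14 - p/10 (j(p, a) = p/(-10) - 27/(-14) = p*(-1/10) - 27*(-1/14) = -p/10 + 27/14 = 27/14 - p/10)
w = 9052/9 (w = 3 + (1/3 - 32)**2 = 3 + (-95/3)**2 = 3 + 9025/9 = 9052/9 ≈ 1005.8)
(-3008 + w)*(j(53, -53) + 4500) = (-3008 + 9052/9)*((27/14 - 1/10*53) + 4500) = -18020*((27/14 - 53/10) + 4500)/9 = -18020*(-118/35 + 4500)/9 = -18020/9*157382/35 = -567204728/63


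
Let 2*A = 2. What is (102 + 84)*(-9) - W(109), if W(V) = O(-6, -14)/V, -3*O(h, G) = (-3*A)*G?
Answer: -182452/109 ≈ -1673.9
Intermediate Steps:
A = 1 (A = (½)*2 = 1)
O(h, G) = G (O(h, G) = -(-3*1)*G/3 = -(-1)*G = G)
W(V) = -14/V
(102 + 84)*(-9) - W(109) = (102 + 84)*(-9) - (-14)/109 = 186*(-9) - (-14)/109 = -1674 - 1*(-14/109) = -1674 + 14/109 = -182452/109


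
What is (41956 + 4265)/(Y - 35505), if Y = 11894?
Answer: -6603/3373 ≈ -1.9576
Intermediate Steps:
(41956 + 4265)/(Y - 35505) = (41956 + 4265)/(11894 - 35505) = 46221/(-23611) = 46221*(-1/23611) = -6603/3373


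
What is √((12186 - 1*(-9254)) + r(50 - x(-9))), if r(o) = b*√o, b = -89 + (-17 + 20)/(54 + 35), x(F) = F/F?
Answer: √164893326/89 ≈ 144.28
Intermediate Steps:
x(F) = 1
b = -7918/89 (b = -89 + 3/89 = -7918/89 ≈ -88.966)
r(o) = -7918*√o/89
√((12186 - 1*(-9254)) + r(50 - x(-9))) = √((12186 - 1*(-9254)) - 7918*√(50 - 1*1)/89) = √((12186 + 9254) - 7918*√(50 - 1)/89) = √(21440 - 7918*√49/89) = √(21440 - 7918/89*7) = √(21440 - 55426/89) = √(1852734/89) = √164893326/89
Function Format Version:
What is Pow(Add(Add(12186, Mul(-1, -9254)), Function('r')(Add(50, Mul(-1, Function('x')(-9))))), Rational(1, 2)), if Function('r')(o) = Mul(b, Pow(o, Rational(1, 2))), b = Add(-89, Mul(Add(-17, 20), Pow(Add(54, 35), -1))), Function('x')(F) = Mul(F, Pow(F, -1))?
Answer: Mul(Rational(1, 89), Pow(164893326, Rational(1, 2))) ≈ 144.28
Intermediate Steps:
Function('x')(F) = 1
b = Rational(-7918, 89) (b = Add(-89, Mul(3, Pow(89, -1))) = Add(-89, Mul(3, Rational(1, 89))) = Add(-89, Rational(3, 89)) = Rational(-7918, 89) ≈ -88.966)
Function('r')(o) = Mul(Rational(-7918, 89), Pow(o, Rational(1, 2)))
Pow(Add(Add(12186, Mul(-1, -9254)), Function('r')(Add(50, Mul(-1, Function('x')(-9))))), Rational(1, 2)) = Pow(Add(Add(12186, Mul(-1, -9254)), Mul(Rational(-7918, 89), Pow(Add(50, Mul(-1, 1)), Rational(1, 2)))), Rational(1, 2)) = Pow(Add(Add(12186, 9254), Mul(Rational(-7918, 89), Pow(Add(50, -1), Rational(1, 2)))), Rational(1, 2)) = Pow(Add(21440, Mul(Rational(-7918, 89), Pow(49, Rational(1, 2)))), Rational(1, 2)) = Pow(Add(21440, Mul(Rational(-7918, 89), 7)), Rational(1, 2)) = Pow(Add(21440, Rational(-55426, 89)), Rational(1, 2)) = Pow(Rational(1852734, 89), Rational(1, 2)) = Mul(Rational(1, 89), Pow(164893326, Rational(1, 2)))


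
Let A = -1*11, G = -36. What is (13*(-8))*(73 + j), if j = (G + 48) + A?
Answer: -7696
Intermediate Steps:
A = -11
j = 1 (j = (-36 + 48) - 11 = 12 - 11 = 1)
(13*(-8))*(73 + j) = (13*(-8))*(73 + 1) = -104*74 = -7696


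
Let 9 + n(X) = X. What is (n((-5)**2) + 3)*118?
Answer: 2242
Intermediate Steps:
n(X) = -9 + X
(n((-5)**2) + 3)*118 = ((-9 + (-5)**2) + 3)*118 = ((-9 + 25) + 3)*118 = (16 + 3)*118 = 19*118 = 2242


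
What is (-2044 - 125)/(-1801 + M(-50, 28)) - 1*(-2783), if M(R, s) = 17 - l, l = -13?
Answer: 4930862/1771 ≈ 2784.2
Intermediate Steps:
M(R, s) = 30 (M(R, s) = 17 - 1*(-13) = 17 + 13 = 30)
(-2044 - 125)/(-1801 + M(-50, 28)) - 1*(-2783) = (-2044 - 125)/(-1801 + 30) - 1*(-2783) = -2169/(-1771) + 2783 = -2169*(-1/1771) + 2783 = 2169/1771 + 2783 = 4930862/1771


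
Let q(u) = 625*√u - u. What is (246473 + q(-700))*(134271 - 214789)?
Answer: -19901875614 - 503237500*I*√7 ≈ -1.9902e+10 - 1.3314e+9*I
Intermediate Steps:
q(u) = -u + 625*√u
(246473 + q(-700))*(134271 - 214789) = (246473 + (-1*(-700) + 625*√(-700)))*(134271 - 214789) = (246473 + (700 + 625*(10*I*√7)))*(-80518) = (246473 + (700 + 6250*I*√7))*(-80518) = (247173 + 6250*I*√7)*(-80518) = -19901875614 - 503237500*I*√7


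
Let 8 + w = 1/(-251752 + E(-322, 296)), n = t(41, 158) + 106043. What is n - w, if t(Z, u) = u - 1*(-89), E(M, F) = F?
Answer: 26729269889/251456 ≈ 1.0630e+5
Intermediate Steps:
t(Z, u) = 89 + u (t(Z, u) = u + 89 = 89 + u)
n = 106290 (n = (89 + 158) + 106043 = 247 + 106043 = 106290)
w = -2011649/251456 (w = -8 + 1/(-251752 + 296) = -8 + 1/(-251456) = -8 - 1/251456 = -2011649/251456 ≈ -8.0000)
n - w = 106290 - 1*(-2011649/251456) = 106290 + 2011649/251456 = 26729269889/251456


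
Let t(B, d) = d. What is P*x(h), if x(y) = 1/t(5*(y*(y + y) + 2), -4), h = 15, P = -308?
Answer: 77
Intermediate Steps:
x(y) = -¼ (x(y) = 1/(-4) = -¼)
P*x(h) = -308*(-¼) = 77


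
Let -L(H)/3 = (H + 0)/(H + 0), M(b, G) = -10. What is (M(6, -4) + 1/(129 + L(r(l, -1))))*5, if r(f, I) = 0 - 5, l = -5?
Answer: -6295/126 ≈ -49.960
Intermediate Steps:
r(f, I) = -5
L(H) = -3 (L(H) = -3*(H + 0)/(H + 0) = -3*H/H = -3*1 = -3)
(M(6, -4) + 1/(129 + L(r(l, -1))))*5 = (-10 + 1/(129 - 3))*5 = (-10 + 1/126)*5 = -1259/126*5 = -6295/126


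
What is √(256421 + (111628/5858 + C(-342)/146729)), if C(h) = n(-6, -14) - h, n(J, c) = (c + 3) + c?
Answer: 16*√185019098095569963335/429769241 ≈ 506.40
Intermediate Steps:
n(J, c) = 3 + 2*c (n(J, c) = (3 + c) + c = 3 + 2*c)
C(h) = -25 - h (C(h) = (3 + 2*(-14)) - h = (3 - 28) - h = -25 - h)
√(256421 + (111628/5858 + C(-342)/146729)) = √(256421 + (111628/5858 + (-25 - 1*(-342))/146729)) = √(256421 + (111628*(1/5858) + (-25 + 342)*(1/146729))) = √(256421 + (55814/2929 + 317*(1/146729))) = √(256421 + (55814/2929 + 317/146729)) = √(256421 + 8190460899/429769241) = √(110210049007360/429769241) = 16*√185019098095569963335/429769241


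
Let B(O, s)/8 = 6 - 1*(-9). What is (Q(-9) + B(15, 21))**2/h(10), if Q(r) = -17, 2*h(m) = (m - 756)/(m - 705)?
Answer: 7373255/373 ≈ 19767.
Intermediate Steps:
B(O, s) = 120 (B(O, s) = 8*(6 - 1*(-9)) = 8*(6 + 9) = 8*15 = 120)
h(m) = (-756 + m)/(2*(-705 + m)) (h(m) = ((m - 756)/(m - 705))/2 = ((-756 + m)/(-705 + m))/2 = (-756 + m)/(2*(-705 + m)))
(Q(-9) + B(15, 21))**2/h(10) = (-17 + 120)**2/(((-756 + 10)/(2*(-705 + 10)))) = 103**2/(((1/2)*(-746)/(-695))) = 10609/(((1/2)*(-1/695)*(-746))) = 10609/(373/695) = 10609*(695/373) = 7373255/373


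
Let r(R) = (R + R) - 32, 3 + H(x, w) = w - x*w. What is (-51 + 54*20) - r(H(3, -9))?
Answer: 1031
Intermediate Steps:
H(x, w) = -3 + w - w*x (H(x, w) = -3 + (w - x*w) = -3 + (w - w*x) = -3 + w - w*x)
r(R) = -32 + 2*R (r(R) = 2*R - 32 = -32 + 2*R)
(-51 + 54*20) - r(H(3, -9)) = (-51 + 54*20) - (-32 + 2*(-3 - 9 - 1*(-9)*3)) = (-51 + 1080) - (-32 + 2*(-3 - 9 + 27)) = 1029 - (-32 + 2*15) = 1029 - (-32 + 30) = 1029 - 1*(-2) = 1029 + 2 = 1031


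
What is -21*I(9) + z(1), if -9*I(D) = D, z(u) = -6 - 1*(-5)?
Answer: 20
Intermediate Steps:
z(u) = -1 (z(u) = -6 + 5 = -1)
I(D) = -D/9
-21*I(9) + z(1) = -(-7)*9/3 - 1 = -21*(-1) - 1 = 21 - 1 = 20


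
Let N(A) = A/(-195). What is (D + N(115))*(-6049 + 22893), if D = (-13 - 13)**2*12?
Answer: 5328515180/39 ≈ 1.3663e+8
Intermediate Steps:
N(A) = -A/195 (N(A) = A*(-1/195) = -A/195)
D = 8112 (D = (-26)**2*12 = 676*12 = 8112)
(D + N(115))*(-6049 + 22893) = (8112 - 1/195*115)*(-6049 + 22893) = (8112 - 23/39)*16844 = (316345/39)*16844 = 5328515180/39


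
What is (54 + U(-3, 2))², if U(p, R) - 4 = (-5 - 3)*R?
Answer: 1764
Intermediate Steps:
U(p, R) = 4 - 8*R (U(p, R) = 4 + (-5 - 3)*R = 4 - 8*R)
(54 + U(-3, 2))² = (54 + (4 - 8*2))² = (54 + (4 - 16))² = (54 - 12)² = 42² = 1764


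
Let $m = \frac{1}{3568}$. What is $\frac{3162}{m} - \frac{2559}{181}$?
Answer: $\frac{2042042337}{181} \approx 1.1282 \cdot 10^{7}$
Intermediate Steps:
$m = \frac{1}{3568} \approx 0.00028027$
$\frac{3162}{m} - \frac{2559}{181} = 3162 \frac{1}{\frac{1}{3568}} - \frac{2559}{181} = 3162 \cdot 3568 - \frac{2559}{181} = 11282016 - \frac{2559}{181} = \frac{2042042337}{181}$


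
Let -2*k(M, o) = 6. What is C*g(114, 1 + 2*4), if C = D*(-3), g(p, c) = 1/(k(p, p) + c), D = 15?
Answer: -15/2 ≈ -7.5000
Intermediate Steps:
k(M, o) = -3 (k(M, o) = -½*6 = -3)
g(p, c) = 1/(-3 + c)
C = -45 (C = 15*(-3) = -45)
C*g(114, 1 + 2*4) = -45/(-3 + (1 + 2*4)) = -45/(-3 + (1 + 8)) = -45/(-3 + 9) = -45/6 = -45*⅙ = -15/2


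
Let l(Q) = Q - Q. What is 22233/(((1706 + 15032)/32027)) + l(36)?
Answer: 712056291/16738 ≈ 42541.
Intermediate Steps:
l(Q) = 0
22233/(((1706 + 15032)/32027)) + l(36) = 22233/(((1706 + 15032)/32027)) + 0 = 22233/((16738*(1/32027))) + 0 = 22233/(16738/32027) + 0 = 22233*(32027/16738) + 0 = 712056291/16738 + 0 = 712056291/16738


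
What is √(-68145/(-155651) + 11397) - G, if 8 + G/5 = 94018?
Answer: -470050 + 8*√4314506101053/155651 ≈ -4.6994e+5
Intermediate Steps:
G = 470050 (G = -40 + 5*94018 = -40 + 470090 = 470050)
√(-68145/(-155651) + 11397) - G = √(-68145/(-155651) + 11397) - 1*470050 = √(-68145*(-1/155651) + 11397) - 470050 = √(68145/155651 + 11397) - 470050 = √(1774022592/155651) - 470050 = 8*√4314506101053/155651 - 470050 = -470050 + 8*√4314506101053/155651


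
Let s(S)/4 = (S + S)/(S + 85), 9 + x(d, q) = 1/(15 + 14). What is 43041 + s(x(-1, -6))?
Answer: 18980665/441 ≈ 43040.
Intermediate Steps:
x(d, q) = -260/29 (x(d, q) = -9 + 1/(15 + 14) = -9 + 1/29 = -260/29)
s(S) = 8*S/(85 + S) (s(S) = 4*((S + S)/(S + 85)) = 4*((2*S)/(85 + S)) = 4*(2*S/(85 + S)) = 8*S/(85 + S))
43041 + s(x(-1, -6)) = 43041 + 8*(-260/29)/(85 - 260/29) = 43041 + 8*(-260/29)/(2205/29) = 43041 + 8*(-260/29)*(29/2205) = 43041 - 416/441 = 18980665/441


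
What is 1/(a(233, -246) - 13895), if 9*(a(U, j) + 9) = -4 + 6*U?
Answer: -9/123742 ≈ -7.2732e-5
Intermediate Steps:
a(U, j) = -85/9 + 2*U/3 (a(U, j) = -9 + (-4 + 6*U)/9 = -9 + (-4/9 + 2*U/3) = -85/9 + 2*U/3)
1/(a(233, -246) - 13895) = 1/((-85/9 + (2/3)*233) - 13895) = 1/((-85/9 + 466/3) - 13895) = 1/(1313/9 - 13895) = 1/(-123742/9) = -9/123742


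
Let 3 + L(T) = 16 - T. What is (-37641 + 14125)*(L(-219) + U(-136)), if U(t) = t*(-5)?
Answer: -21446592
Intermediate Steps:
L(T) = 13 - T (L(T) = -3 + (16 - T) = 13 - T)
U(t) = -5*t
(-37641 + 14125)*(L(-219) + U(-136)) = (-37641 + 14125)*((13 - 1*(-219)) - 5*(-136)) = -23516*((13 + 219) + 680) = -23516*(232 + 680) = -23516*912 = -21446592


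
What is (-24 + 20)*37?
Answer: -148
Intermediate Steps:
(-24 + 20)*37 = -4*37 = -148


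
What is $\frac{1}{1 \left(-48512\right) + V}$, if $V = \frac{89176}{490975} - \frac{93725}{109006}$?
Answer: $- \frac{53519220850}{2596360737788019} \approx -2.0613 \cdot 10^{-5}$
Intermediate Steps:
$V = - \frac{36295912819}{53519220850}$ ($V = 89176 \cdot \frac{1}{490975} - \frac{93725}{109006} = \frac{89176}{490975} - \frac{93725}{109006} = - \frac{36295912819}{53519220850} \approx -0.67818$)
$\frac{1}{1 \left(-48512\right) + V} = \frac{1}{1 \left(-48512\right) - \frac{36295912819}{53519220850}} = \frac{1}{-48512 - \frac{36295912819}{53519220850}} = \frac{1}{- \frac{2596360737788019}{53519220850}} = - \frac{53519220850}{2596360737788019}$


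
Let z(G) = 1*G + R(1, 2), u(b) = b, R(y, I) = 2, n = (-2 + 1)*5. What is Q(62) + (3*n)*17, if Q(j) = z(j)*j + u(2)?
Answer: 3715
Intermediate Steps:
n = -5 (n = -1*5 = -5)
z(G) = 2 + G (z(G) = 1*G + 2 = G + 2 = 2 + G)
Q(j) = 2 + j*(2 + j) (Q(j) = (2 + j)*j + 2 = j*(2 + j) + 2 = 2 + j*(2 + j))
Q(62) + (3*n)*17 = (2 + 62*(2 + 62)) + (3*(-5))*17 = (2 + 62*64) - 15*17 = (2 + 3968) - 255 = 3970 - 255 = 3715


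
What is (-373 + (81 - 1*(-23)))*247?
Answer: -66443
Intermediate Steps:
(-373 + (81 - 1*(-23)))*247 = (-373 + (81 + 23))*247 = (-373 + 104)*247 = -269*247 = -66443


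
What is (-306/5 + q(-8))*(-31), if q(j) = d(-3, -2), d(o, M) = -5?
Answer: 10261/5 ≈ 2052.2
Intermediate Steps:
q(j) = -5
(-306/5 + q(-8))*(-31) = (-306/5 - 5)*(-31) = -331/5*(-31) = 10261/5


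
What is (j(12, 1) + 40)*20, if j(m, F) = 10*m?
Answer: 3200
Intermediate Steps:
(j(12, 1) + 40)*20 = (10*12 + 40)*20 = (120 + 40)*20 = 160*20 = 3200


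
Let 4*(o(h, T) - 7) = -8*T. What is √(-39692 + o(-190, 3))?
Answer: I*√39691 ≈ 199.23*I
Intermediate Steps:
o(h, T) = 7 - 2*T (o(h, T) = 7 + (-8*T)/4 = 7 - 2*T)
√(-39692 + o(-190, 3)) = √(-39692 + (7 - 2*3)) = √(-39692 + (7 - 6)) = √(-39692 + 1) = √(-39691) = I*√39691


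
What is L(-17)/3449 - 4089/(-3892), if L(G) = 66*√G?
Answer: 4089/3892 + 66*I*√17/3449 ≈ 1.0506 + 0.0789*I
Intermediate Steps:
L(-17)/3449 - 4089/(-3892) = (66*√(-17))/3449 - 4089/(-3892) = (66*(I*√17))*(1/3449) - 4089*(-1/3892) = (66*I*√17)*(1/3449) + 4089/3892 = 66*I*√17/3449 + 4089/3892 = 4089/3892 + 66*I*√17/3449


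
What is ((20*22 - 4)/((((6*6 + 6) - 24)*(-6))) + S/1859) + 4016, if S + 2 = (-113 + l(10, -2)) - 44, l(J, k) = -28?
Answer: 18306128/4563 ≈ 4011.9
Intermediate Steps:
S = -187 (S = -2 + ((-113 - 28) - 44) = -2 + (-141 - 44) = -2 - 185 = -187)
((20*22 - 4)/((((6*6 + 6) - 24)*(-6))) + S/1859) + 4016 = ((20*22 - 4)/((((6*6 + 6) - 24)*(-6))) - 187/1859) + 4016 = ((440 - 4)/((((36 + 6) - 24)*(-6))) - 187*1/1859) + 4016 = (436/(((42 - 24)*(-6))) - 17/169) + 4016 = (436/((18*(-6))) - 17/169) + 4016 = (436/(-108) - 17/169) + 4016 = (436*(-1/108) - 17/169) + 4016 = (-109/27 - 17/169) + 4016 = -18880/4563 + 4016 = 18306128/4563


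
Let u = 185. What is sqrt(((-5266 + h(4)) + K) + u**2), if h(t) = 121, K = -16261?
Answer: sqrt(12819) ≈ 113.22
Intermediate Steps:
sqrt(((-5266 + h(4)) + K) + u**2) = sqrt(((-5266 + 121) - 16261) + 185**2) = sqrt((-5145 - 16261) + 34225) = sqrt(-21406 + 34225) = sqrt(12819)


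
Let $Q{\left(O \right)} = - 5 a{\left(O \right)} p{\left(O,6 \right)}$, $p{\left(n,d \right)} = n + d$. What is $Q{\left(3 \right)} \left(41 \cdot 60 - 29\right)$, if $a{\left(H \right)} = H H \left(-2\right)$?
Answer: $1969110$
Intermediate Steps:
$p{\left(n,d \right)} = d + n$
$a{\left(H \right)} = - 2 H^{2}$ ($a{\left(H \right)} = H^{2} \left(-2\right) = - 2 H^{2}$)
$Q{\left(O \right)} = 10 O^{2} \left(6 + O\right)$ ($Q{\left(O \right)} = - 5 \left(- 2 O^{2}\right) \left(6 + O\right) = 10 O^{2} \left(6 + O\right)$)
$Q{\left(3 \right)} \left(41 \cdot 60 - 29\right) = 10 \cdot 3^{2} \left(6 + 3\right) \left(41 \cdot 60 - 29\right) = 10 \cdot 9 \cdot 9 \left(2460 - 29\right) = 810 \cdot 2431 = 1969110$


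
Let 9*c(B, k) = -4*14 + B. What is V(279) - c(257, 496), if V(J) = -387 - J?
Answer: -2065/3 ≈ -688.33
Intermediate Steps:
c(B, k) = -56/9 + B/9 (c(B, k) = (-4*14 + B)/9 = (-56 + B)/9 = -56/9 + B/9)
V(279) - c(257, 496) = (-387 - 1*279) - (-56/9 + (⅑)*257) = (-387 - 279) - (-56/9 + 257/9) = -666 - 1*67/3 = -666 - 67/3 = -2065/3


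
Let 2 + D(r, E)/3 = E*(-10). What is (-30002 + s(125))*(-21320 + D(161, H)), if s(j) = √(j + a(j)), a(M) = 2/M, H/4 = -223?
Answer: -163030868 + 5434*√78135/25 ≈ -1.6297e+8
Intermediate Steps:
H = -892 (H = 4*(-223) = -892)
D(r, E) = -6 - 30*E (D(r, E) = -6 + 3*(E*(-10)) = -6 + 3*(-10*E) = -6 - 30*E)
s(j) = √(j + 2/j)
(-30002 + s(125))*(-21320 + D(161, H)) = (-30002 + √(125 + 2/125))*(-21320 + (-6 - 30*(-892))) = (-30002 + √(125 + 2*(1/125)))*(-21320 + (-6 + 26760)) = (-30002 + √(125 + 2/125))*(-21320 + 26754) = (-30002 + √(15627/125))*5434 = (-30002 + √78135/25)*5434 = -163030868 + 5434*√78135/25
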